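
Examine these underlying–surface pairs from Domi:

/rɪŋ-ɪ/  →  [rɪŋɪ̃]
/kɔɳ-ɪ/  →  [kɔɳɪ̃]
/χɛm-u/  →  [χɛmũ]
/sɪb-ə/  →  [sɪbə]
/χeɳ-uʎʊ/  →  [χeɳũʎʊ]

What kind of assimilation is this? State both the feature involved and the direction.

progressive nasality assimilation (vowel nasalisation)

The vowel /ɪ/ surfaces as nasalised [ɪ̃] next to the preceding nasal /ŋ/ — it has acquired the [+nasal] feature of its neighbour.
Likewise in the remaining data: /ɪ/ → [ɪ̃] after /ɳ/; /u/ → [ũ] after /m/; /u/ → [ũ] after /ɳ/ — each time a vowel is nasalised next to a preceding nasal.
No change occurs in [sɪbə] because the vowel at the boundary is adjacent to an oral consonant, not a nasal (/ə/ next to /b/).
Because the conditioning nasal is to the left of the vowel that changes, the process is progressive (perseverative).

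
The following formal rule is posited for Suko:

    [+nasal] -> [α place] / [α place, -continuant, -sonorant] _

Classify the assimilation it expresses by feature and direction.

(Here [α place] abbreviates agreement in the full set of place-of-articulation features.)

progressive place assimilation

The shared variable α links the value of the place features (abbreviated [place]) on the target to the same value on the neighbouring segment, so place is the feature that assimilates.
Since the environment is written before the underscore, the trigger precedes the target; the direction is progressive.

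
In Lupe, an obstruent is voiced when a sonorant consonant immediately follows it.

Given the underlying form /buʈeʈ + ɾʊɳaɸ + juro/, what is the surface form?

[buʈeɖɾʊɳaβjuro]

/ʈ/ is a voiceless retroflex stop. The following trigger /ɾ/ is voiced, so /ʈ/ must become voiced as well.
A voiced retroflex stop is [ɖ], so the surface segment is [ɖ].
At the second juncture, /ɸ/ likewise becomes [β] adjacent to /j/.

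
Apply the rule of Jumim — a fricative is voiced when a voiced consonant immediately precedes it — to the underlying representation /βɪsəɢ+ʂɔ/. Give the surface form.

[βɪsəɢʐɔ]

The rule targets /ʂ/ (voiceless retroflex fricative), which sits after the trigger /ɢ/ (voiced).
A voiced retroflex fricative is [ʐ], so the surface segment is [ʐ].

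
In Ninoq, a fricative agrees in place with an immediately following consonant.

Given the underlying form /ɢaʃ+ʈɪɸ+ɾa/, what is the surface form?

[ɢaʂʈɪsɾa]

/ʃ/ is a voiceless postalveolar fricative. The following trigger /ʈ/ is retroflex, so /ʃ/ must become retroflex as well.
The voiceless retroflex fricative is [ʂ], so /ʃ/ → [ʂ].
The same rule applies at the second boundary: /ɸ/ → [s] next to /ɾ/.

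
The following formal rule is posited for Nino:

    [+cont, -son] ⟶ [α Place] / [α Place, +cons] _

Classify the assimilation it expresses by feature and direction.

The shared variable α links the value of the place features (abbreviated [Place]) on the target to the same value on the neighbouring segment, so place is the feature that assimilates.
Since the environment is written before the underscore, the trigger precedes the target; the direction is progressive.

progressive place assimilation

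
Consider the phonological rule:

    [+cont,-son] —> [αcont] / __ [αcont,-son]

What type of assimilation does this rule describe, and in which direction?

The shared variable α links the value of [cont] on the target to that of the neighbouring obstruent. [cont] distinguishes stops from fricatives — a manner-of-articulation feature — so this is manner assimilation.
Since the environment is written after the underscore, the trigger follows the target; the direction is regressive.

regressive manner assimilation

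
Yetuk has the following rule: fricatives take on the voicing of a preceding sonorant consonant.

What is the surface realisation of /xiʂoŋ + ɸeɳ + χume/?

[xiʂoŋβeɳʁume]

The rule targets /ɸ/ (voiceless bilabial fricative), which sits after the trigger /ŋ/ (voiced).
The voiced bilabial fricative is [β], so /ɸ/ → [β].
The same rule applies at the second boundary: /χ/ → [ʁ] next to /ɳ/.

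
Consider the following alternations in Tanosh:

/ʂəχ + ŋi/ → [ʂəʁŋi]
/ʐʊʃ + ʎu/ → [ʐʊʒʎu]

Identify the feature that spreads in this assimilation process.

Comparing underlying and surface forms, /χ/ → [ʁ] is the alternation; the neighbouring /ŋ/ is constant.
The change voiceless → voiced matches the voicing of the following /ŋ/, identifying this as voicing assimilation.
The same holds elsewhere in the data: /ʃ/ → [ʒ] before /ʎ/ (voiceless → voiced, matching voiced) — only voicing changes, and always toward the following segment.

voicing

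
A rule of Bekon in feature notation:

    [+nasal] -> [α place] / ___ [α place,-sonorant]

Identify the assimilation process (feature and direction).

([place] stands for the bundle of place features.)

The rule copies the place features (abbreviated [place]) from the environment onto the target, so the assimilating feature is place.
Since the environment is written after the underscore, the trigger follows the target; the direction is regressive.

regressive place assimilation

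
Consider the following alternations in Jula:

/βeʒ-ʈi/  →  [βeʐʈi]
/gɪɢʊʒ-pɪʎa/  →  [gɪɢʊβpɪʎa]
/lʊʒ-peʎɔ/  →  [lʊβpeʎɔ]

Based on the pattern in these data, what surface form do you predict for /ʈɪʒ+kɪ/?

The data show regressive place assimilation: /ʒ/ → [ʐ] before /ʈ/; /ʒ/ → [β] before /p/. In each pair only place changes, matching the following consonant, while manner and voice stay constant.
/ʒ/ is a voiced postalveolar fricative. The following trigger /k/ is velar, so /ʒ/ must become velar as well.
A voiced velar fricative is [ɣ], so the surface segment is [ɣ].

[ʈɪɣkɪ]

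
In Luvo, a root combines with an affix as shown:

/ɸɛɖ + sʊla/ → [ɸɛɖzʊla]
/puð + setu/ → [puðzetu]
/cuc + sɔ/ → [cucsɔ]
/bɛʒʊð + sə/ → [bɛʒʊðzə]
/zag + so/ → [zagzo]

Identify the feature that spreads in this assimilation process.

voicing

The segment that alternates is /s/, which surfaces as [z] when adjacent to /ɖ/.
The change voiceless → voiced matches the voicing of the preceding /ɖ/, identifying this as voicing assimilation.
The other alternating forms pattern the same way: /s/ → [z] after /ð/ (voiceless → voiced, matching voiced); /s/ → [z] after /g/ (voiceless → voiced, matching voiced) — only voicing changes, and always toward the preceding segment.
No alternation appears in [cucsɔ]: there the adjacent consonants already agree in voicing (/s/ and /c/ are both voiceless), so this form is consistent with the same rule.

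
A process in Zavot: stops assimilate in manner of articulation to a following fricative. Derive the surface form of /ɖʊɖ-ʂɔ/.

[ɖʊʐʂɔ]

/ɖ/ is a voiced retroflex stop. The following trigger /ʂ/ is a fricative, so /ɖ/ must become a fricative as well.
The voiced retroflex fricative is [ʐ], so /ɖ/ → [ʐ].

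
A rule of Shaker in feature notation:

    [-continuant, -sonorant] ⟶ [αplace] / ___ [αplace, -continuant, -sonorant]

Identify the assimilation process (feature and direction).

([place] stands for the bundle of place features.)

regressive place assimilation

The shared variable α links the value of the place features (abbreviated [place]) on the target to the same value on the neighbouring segment, so place is the feature that assimilates.
The conditioning segment sits to the right of the focus bar, meaning the trigger follows the segment that changes — regressive assimilation.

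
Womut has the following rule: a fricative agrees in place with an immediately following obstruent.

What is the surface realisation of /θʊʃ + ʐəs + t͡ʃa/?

[θʊʂʐəʃt͡ʃa]

/ʃ/ is a voiceless postalveolar fricative. The following trigger /ʐ/ is retroflex, so /ʃ/ must become retroflex as well.
The voiceless retroflex fricative is [ʂ], so /ʃ/ → [ʂ].
The same rule applies at the second boundary: /s/ → [ʃ] next to /t͡ʃ/.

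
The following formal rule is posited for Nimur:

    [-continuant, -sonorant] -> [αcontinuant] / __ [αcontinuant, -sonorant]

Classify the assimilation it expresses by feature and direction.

regressive manner assimilation

The shared variable α links the value of [continuant] on the target to that of the neighbouring obstruent. [continuant] distinguishes stops from fricatives — a manner-of-articulation feature — so this is manner assimilation.
The conditioning segment sits to the right of the focus bar, meaning the trigger follows the segment that changes — regressive assimilation.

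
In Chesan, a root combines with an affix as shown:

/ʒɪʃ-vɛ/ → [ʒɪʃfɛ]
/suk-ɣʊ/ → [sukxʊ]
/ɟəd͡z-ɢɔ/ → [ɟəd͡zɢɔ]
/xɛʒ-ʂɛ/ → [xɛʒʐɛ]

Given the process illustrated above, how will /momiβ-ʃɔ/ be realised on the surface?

The data show progressive voicing assimilation: /v/ → [f] after /ʃ/; /ɣ/ → [x] after /k/; /ʂ/ → [ʐ] after /ʒ/. In each pair only voicing changes, matching the preceding consonant, while place and manner stay constant.
No alternation appears in [ɟəd͡zɢɔ]: there the adjacent consonants already agree in voicing (/ɢ/ and /d͡z/ are both voiced), so this form is consistent with the same rule.
The rule targets /ʃ/ (voiceless postalveolar fricative), which sits after the trigger /β/ (voiced).
The voiced postalveolar fricative is [ʒ], so /ʃ/ → [ʒ].

[momiβʒɔ]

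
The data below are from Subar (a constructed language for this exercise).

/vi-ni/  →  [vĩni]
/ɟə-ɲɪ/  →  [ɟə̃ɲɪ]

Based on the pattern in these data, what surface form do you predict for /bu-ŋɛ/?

[bũŋɛ]

The data show regressive nasality assimilation (vowel nasalisation): /i/ → [ĩ] before /n/; /ə/ → [ə̃] before /ɲ/ — a vowel is nasalised by an immediately following nasal consonant.
The vowel /u/ is adjacent to the following nasal /ŋ/, so it acquires [+nasal] and surfaces as [ũ].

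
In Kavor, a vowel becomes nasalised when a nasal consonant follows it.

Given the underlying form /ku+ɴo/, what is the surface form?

[kũɴo]

The vowel /u/ is adjacent to the following nasal /ɴ/, so it acquires [+nasal] and surfaces as [ũ].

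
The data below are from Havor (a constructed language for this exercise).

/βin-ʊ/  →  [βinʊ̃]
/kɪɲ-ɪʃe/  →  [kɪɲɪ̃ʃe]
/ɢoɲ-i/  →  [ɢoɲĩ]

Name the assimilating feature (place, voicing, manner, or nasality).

The vowel /ʊ/ surfaces as nasalised [ʊ̃] next to the preceding nasal /n/ — it has acquired the [+nasal] feature of its neighbour.
The other forms show the same pattern: /ɪ/ → [ɪ̃] after /ɲ/; /i/ → [ĩ] after /ɲ/ — each time a vowel is nasalised next to a preceding nasal.

nasality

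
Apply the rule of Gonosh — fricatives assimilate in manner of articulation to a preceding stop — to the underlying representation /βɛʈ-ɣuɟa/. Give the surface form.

The rule targets /ɣ/ (voiced velar fricative), which sits after the trigger /ʈ/ (stop).
Changing only its manner to stop gives [g] — the voiced velar stop.

[βɛʈguɟa]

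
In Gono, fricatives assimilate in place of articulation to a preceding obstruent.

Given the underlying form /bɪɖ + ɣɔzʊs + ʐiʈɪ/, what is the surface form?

The rule targets /ɣ/ (voiced velar fricative), which sits after the trigger /ɖ/ (retroflex).
Changing only its place to retroflex gives [ʐ] — the voiced retroflex fricative.
The same rule applies at the second boundary: /ʐ/ → [z] next to /s/.

[bɪɖʐɔzʊsziʈɪ]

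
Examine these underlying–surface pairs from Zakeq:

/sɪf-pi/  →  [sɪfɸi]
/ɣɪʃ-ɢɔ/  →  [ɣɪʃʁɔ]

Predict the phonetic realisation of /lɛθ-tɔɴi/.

[lɛθsɔɴi]

The data show progressive manner assimilation: /p/ → [ɸ] after /f/; /ɢ/ → [ʁ] after /ʃ/. In each pair only manner changes, matching the preceding consonant, while place and voice stay constant.
/t/ is a voiceless alveolar stop. The preceding trigger /θ/ is a fricative, so /t/ must become a fricative as well.
Changing only its manner to fricative gives [s] — the voiceless alveolar fricative.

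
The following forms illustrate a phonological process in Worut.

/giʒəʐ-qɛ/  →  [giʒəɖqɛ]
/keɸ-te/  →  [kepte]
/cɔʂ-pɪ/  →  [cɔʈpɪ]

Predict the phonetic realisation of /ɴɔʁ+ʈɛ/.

[ɴɔɢʈɛ]

The data show regressive manner assimilation: /ʐ/ → [ɖ] before /q/; /ɸ/ → [p] before /t/; /ʂ/ → [ʈ] before /p/. In each pair only manner changes, matching the following consonant, while place and voice stay constant.
/ʁ/ is a voiced uvular fricative. The following trigger /ʈ/ is a stop, so /ʁ/ must become a stop as well.
The voiced uvular stop is [ɢ], so /ʁ/ → [ɢ].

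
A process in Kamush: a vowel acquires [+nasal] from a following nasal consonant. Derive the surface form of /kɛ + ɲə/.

[kɛ̃ɲə]

/ɛ/ sits next to the nasal /ɲ/ and is therefore nasalised to [ɛ̃].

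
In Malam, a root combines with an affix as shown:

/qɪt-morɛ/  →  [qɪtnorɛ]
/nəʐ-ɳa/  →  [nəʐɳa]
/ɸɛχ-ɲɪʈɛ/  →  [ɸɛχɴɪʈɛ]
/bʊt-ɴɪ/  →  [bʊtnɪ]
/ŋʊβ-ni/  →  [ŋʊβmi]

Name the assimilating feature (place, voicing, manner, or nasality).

Comparing underlying and surface forms, /m/ → [n] is the alternation; the neighbouring /t/ is constant.
The change bilabial → alveolar matches the place of the preceding /t/, identifying this as place assimilation.
The other alternating forms pattern the same way: /ɲ/ → [ɴ] after /χ/ (palatal → uvular, matching uvular); /ɴ/ → [n] after /t/ (uvular → alveolar, matching alveolar); /n/ → [m] after /β/ (alveolar → bilabial, matching bilabial) — only place changes, and always toward the preceding segment.
No alternation appears in [nəʐɳa]: there the adjacent consonants already agree in place (/ɳ/ and /ʐ/ are both retroflex), so this form is consistent with the same rule.

place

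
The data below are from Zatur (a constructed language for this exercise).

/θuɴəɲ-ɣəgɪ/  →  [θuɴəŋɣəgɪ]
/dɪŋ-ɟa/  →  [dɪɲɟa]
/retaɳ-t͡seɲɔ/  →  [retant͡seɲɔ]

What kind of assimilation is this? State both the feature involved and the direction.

regressive place assimilation

Comparing underlying and surface forms, /ɲ/ → [ŋ] is the alternation; the neighbouring /ɣ/ is constant.
The change palatal → velar matches the place of the following /ɣ/, identifying this as place assimilation.
Manner and voice are unchanged, so the assimilation is partial, not total.
The other alternating forms pattern the same way: /ŋ/ → [ɲ] before /ɟ/ (velar → palatal, matching palatal); /ɳ/ → [n] before /t͡s/ (retroflex → alveolar, matching alveolar) — only place changes, and always toward the following segment.
The trigger is the following segment, so the direction is regressive (anticipatory).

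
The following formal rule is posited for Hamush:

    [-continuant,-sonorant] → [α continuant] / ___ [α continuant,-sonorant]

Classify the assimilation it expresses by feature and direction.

regressive manner assimilation

The rule copies [continuant] (continuancy) from the environment onto the target stops; since [±continuant] encodes the stop/fricative manner contrast, the assimilating dimension is manner.
Since the environment is written after the underscore, the trigger follows the target; the direction is regressive.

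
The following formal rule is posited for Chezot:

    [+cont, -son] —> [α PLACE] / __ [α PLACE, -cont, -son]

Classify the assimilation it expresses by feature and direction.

regressive place assimilation

The shared variable α links the value of the place features (abbreviated [PLACE]) on the target to the same value on the neighbouring segment, so place is the feature that assimilates.
The conditioning segment sits to the right of the focus bar, meaning the trigger follows the segment that changes — regressive assimilation.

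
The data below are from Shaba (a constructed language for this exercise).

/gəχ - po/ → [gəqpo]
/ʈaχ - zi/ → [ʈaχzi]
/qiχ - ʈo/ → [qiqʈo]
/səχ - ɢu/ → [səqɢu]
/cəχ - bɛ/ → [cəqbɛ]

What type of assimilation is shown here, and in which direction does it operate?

The segment that alternates is /χ/, which surfaces as [q] when adjacent to /p/.
/χ/ is a fricative while /p/ is a stop; the output [q] is a stop, matching the trigger — so the feature that spreads is manner.
Place and voice are unchanged, so the assimilation is partial, not total.
The other alternating forms pattern the same way: /χ/ → [q] before /ʈ/ (fricative → stop, matching a stop); /χ/ → [q] before /ɢ/ (fricative → stop, matching a stop); /χ/ → [q] before /b/ (fricative → stop, matching a stop) — only manner changes, and always toward the following segment.
No alternation appears in [ʈaχzi]: there the adjacent consonants already agree in manner (/χ/ and /z/ are both fricatives), so this form is consistent with the same rule.
The trigger is the following segment, so the direction is regressive (anticipatory).

regressive manner assimilation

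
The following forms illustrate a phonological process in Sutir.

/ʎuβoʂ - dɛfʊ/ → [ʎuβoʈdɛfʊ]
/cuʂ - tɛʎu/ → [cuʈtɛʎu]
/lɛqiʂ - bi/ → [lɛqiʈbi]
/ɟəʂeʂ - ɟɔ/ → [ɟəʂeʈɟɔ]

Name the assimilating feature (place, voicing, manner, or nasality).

Comparing underlying and surface forms, /ʂ/ → [ʈ] is the alternation; the neighbouring /d/ is constant.
/ʂ/ is a fricative while /d/ is a stop; the output [ʈ] is a stop, matching the trigger — so the feature that spreads is manner.
The other alternating forms pattern the same way: /ʂ/ → [ʈ] before /t/ (fricative → stop, matching a stop); /ʂ/ → [ʈ] before /b/ (fricative → stop, matching a stop); /ʂ/ → [ʈ] before /ɟ/ (fricative → stop, matching a stop) — only manner changes, and always toward the following segment.

manner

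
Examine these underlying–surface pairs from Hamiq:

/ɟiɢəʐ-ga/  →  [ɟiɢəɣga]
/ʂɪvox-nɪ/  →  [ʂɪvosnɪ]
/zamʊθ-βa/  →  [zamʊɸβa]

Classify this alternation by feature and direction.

The segment that alternates is /ʐ/, which surfaces as [ɣ] when adjacent to /g/.
/ʐ/ is retroflex while /g/ is velar; the output [ɣ] is velar, matching the trigger — so the feature that spreads is place.
Manner and voice are unchanged, so the assimilation is partial, not total.
The same holds elsewhere in the data: /x/ → [s] before /n/ (velar → alveolar, matching alveolar); /θ/ → [ɸ] before /β/ (dental → bilabial, matching bilabial) — only place changes, and always toward the following segment.
The trigger is the following segment, so the direction is regressive (anticipatory).

regressive place assimilation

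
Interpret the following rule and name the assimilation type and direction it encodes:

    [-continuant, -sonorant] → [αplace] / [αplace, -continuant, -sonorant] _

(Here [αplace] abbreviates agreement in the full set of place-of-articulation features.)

progressive place assimilation

The rule copies the place features (abbreviated [place]) from the environment onto the target, so the assimilating feature is place.
The conditioning segment sits to the left of the focus bar, meaning the trigger precedes the segment that changes — progressive assimilation.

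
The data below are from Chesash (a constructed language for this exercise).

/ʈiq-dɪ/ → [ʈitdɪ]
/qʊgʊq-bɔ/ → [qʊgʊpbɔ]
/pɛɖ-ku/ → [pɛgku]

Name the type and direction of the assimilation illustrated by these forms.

regressive place assimilation

Comparing underlying and surface forms, /q/ → [t] is the alternation; the neighbouring /d/ is constant.
The change uvular → alveolar matches the place of the following /d/, identifying this as place assimilation.
Manner and voice are unchanged, so the assimilation is partial, not total.
The same holds elsewhere in the data: /q/ → [p] before /b/ (uvular → bilabial, matching bilabial); /ɖ/ → [g] before /k/ (retroflex → velar, matching velar) — only place changes, and always toward the following segment.
The trigger is the following segment, so the direction is regressive (anticipatory).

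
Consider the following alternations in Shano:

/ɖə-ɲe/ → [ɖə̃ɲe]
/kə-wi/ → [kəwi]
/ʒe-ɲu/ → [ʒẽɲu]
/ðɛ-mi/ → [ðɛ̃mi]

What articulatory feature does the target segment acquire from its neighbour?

nasality

The vowel /ə/ surfaces as nasalised [ə̃] next to the following nasal /ɲ/ — it has acquired the [+nasal] feature of its neighbour.
Likewise in the remaining data: /e/ → [ẽ] before /ɲ/; /ɛ/ → [ɛ̃] before /m/ — each time a vowel is nasalised next to a following nasal.
No change occurs in [kəwi] because the vowel at the boundary is adjacent to an oral consonant, not a nasal (/ə/ next to /w/).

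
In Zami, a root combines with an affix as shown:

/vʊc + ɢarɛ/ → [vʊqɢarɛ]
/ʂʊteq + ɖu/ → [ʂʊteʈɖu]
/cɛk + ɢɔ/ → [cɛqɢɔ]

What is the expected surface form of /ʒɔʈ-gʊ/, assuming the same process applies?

[ʒɔkgʊ]

The data show regressive place assimilation: /c/ → [q] before /ɢ/; /q/ → [ʈ] before /ɖ/; /k/ → [q] before /ɢ/. In each pair only place changes, matching the following consonant, while manner and voice stay constant.
/ʈ/ is a voiceless retroflex stop. The following trigger /g/ is velar, so /ʈ/ must become velar as well.
The voiceless velar stop is [k], so /ʈ/ → [k].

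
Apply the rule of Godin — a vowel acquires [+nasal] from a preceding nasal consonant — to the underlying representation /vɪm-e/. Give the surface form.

[vɪmẽ]

/e/ sits next to the nasal /m/ and is therefore nasalised to [ẽ].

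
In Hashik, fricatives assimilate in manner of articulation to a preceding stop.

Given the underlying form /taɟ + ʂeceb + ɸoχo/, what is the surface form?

[taɟʈecebpoχo]

The rule targets /ʂ/ (voiceless retroflex fricative), which sits after the trigger /ɟ/ (stop).
Changing only its manner to stop gives [ʈ] — the voiceless retroflex stop.
The same rule applies at the second boundary: /ɸ/ → [p] next to /b/.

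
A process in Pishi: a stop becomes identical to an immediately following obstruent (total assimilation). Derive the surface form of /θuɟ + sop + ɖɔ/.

/ɟ/ is the segment targeted by the rule; it sits immediately before /s/, so it assimilates completely and surfaces as [s].
The same rule applies at the second boundary: /p/ → [ɖ] next to /ɖ/.

[θussoɖɖɔ]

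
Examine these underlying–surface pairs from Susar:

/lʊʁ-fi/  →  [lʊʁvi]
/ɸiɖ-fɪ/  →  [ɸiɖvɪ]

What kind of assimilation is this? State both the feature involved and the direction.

Comparing underlying and surface forms, /f/ → [v] is the alternation; the neighbouring /ʁ/ is constant.
The change voiceless → voiced matches the voicing of the preceding /ʁ/, identifying this as voicing assimilation.
Place and manner are unchanged, so the assimilation is partial, not total.
The other alternating form patterns the same way: /f/ → [v] after /ɖ/ (voiceless → voiced, matching voiced) — only voicing changes, and always toward the preceding segment.
Since the segment that changes follows the conditioning segment, the assimilation is progressive.

progressive voicing assimilation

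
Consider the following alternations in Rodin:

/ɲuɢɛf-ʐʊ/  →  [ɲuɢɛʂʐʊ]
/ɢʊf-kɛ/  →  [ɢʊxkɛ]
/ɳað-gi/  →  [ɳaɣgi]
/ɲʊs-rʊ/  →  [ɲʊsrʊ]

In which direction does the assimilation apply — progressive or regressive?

The segment that alternates is /f/, which surfaces as [ʂ] when adjacent to /ʐ/.
The change labiodental → retroflex matches the place of the following /ʐ/, identifying this as place assimilation.
Checking the remaining alternations: /f/ → [x] before /k/ (labiodental → velar, matching velar); /ð/ → [ɣ] before /g/ (dental → velar, matching velar) — only place changes, and always toward the following segment.
No alternation appears in [ɲʊsrʊ]: there the adjacent consonants already agree in place (/s/ and /r/ are both alveolar), so this form is consistent with the same rule.
The trigger is the following segment, so the direction is regressive (anticipatory).

regressive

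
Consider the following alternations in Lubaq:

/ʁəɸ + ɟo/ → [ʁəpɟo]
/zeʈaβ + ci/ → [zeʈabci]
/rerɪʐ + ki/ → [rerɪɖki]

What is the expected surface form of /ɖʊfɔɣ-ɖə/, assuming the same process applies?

[ɖʊfɔgɖə]

The data show regressive manner assimilation: /ɸ/ → [p] before /ɟ/; /β/ → [b] before /c/; /ʐ/ → [ɖ] before /k/. In each pair only manner changes, matching the following consonant, while place and voice stay constant.
The rule targets /ɣ/ (voiced velar fricative), which sits before the trigger /ɖ/ (stop).
A voiced velar stop is [g], so the surface segment is [g].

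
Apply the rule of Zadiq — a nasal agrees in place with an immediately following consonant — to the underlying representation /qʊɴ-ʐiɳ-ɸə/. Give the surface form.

[qʊɳʐimɸə]

The rule targets /ɴ/ (voiced uvular nasal), which sits before the trigger /ʐ/ (retroflex).
The voiced retroflex nasal is [ɳ], so /ɴ/ → [ɳ].
The same rule applies at the second boundary: /ɳ/ → [m] next to /ɸ/.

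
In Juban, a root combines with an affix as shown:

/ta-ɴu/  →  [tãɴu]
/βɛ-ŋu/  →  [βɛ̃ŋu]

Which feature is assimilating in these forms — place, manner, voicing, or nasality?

nasality

The vowel /a/ surfaces as nasalised [ã] next to the following nasal /ɴ/ — it has acquired the [+nasal] feature of its neighbour.
The other form shows the same pattern: /ɛ/ → [ɛ̃] before /ŋ/ — each time a vowel is nasalised next to a following nasal.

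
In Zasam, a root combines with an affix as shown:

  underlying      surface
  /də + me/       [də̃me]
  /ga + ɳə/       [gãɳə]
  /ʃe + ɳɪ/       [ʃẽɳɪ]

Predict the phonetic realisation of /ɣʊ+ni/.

[ɣʊ̃ni]

The data show regressive nasality assimilation (vowel nasalisation): /ə/ → [ə̃] before /m/; /a/ → [ã] before /ɳ/; /e/ → [ẽ] before /ɳ/ — a vowel is nasalised by an immediately following nasal consonant.
The vowel /ʊ/ is adjacent to the following nasal /n/, so it acquires [+nasal] and surfaces as [ʊ̃].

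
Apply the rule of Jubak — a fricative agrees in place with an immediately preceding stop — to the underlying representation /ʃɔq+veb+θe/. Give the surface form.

The rule targets /v/ (voiced labiodental fricative), which sits after the trigger /q/ (uvular).
Changing only its place to uvular gives [ʁ] — the voiced uvular fricative.
The same rule applies at the second boundary: /θ/ → [ɸ] next to /b/.

[ʃɔqʁebɸe]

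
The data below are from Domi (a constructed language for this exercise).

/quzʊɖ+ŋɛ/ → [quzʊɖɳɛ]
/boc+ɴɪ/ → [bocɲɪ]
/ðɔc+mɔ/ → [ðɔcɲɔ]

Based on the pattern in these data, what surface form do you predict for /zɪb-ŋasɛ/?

[zɪbmasɛ]

The data show progressive place assimilation: /ŋ/ → [ɳ] after /ɖ/; /ɴ/ → [ɲ] after /c/; /m/ → [ɲ] after /c/. In each pair only place changes, matching the preceding consonant, while manner and voice stay constant.
The rule targets /ŋ/ (voiced velar nasal), which sits after the trigger /b/ (bilabial).
The voiced bilabial nasal is [m], so /ŋ/ → [m].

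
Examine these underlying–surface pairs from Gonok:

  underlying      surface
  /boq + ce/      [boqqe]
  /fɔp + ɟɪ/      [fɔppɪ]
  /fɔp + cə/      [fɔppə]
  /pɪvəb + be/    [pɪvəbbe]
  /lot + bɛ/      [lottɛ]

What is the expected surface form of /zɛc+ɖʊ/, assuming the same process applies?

The data show progressive total assimilation (/c/ → [q] after /q/; /ɟ/ → [p] after /p/; /c/ → [p] after /p/; /b/ → [t] after /t/): in every case the target segment becomes identical to its preceding neighbour, copying more than a single feature.
In [pɪvəbbe] the two consonants at the boundary are already identical (/b/ + /b/), so the rule applies vacuously and nothing changes.
/ɖ/ is the segment targeted by the rule; it sits immediately after /c/, so it assimilates completely and surfaces as [c].

[zɛccʊ]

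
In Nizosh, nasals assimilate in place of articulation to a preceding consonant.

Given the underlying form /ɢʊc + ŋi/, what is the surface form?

[ɢʊcɲi]

/ŋ/ is a voiced velar nasal. The preceding trigger /c/ is palatal, so /ŋ/ must become palatal as well.
Changing only its place to palatal gives [ɲ] — the voiced palatal nasal.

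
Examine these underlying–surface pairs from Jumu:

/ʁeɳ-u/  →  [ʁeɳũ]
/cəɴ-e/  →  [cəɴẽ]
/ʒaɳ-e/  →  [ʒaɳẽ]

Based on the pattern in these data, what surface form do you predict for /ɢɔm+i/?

The data show progressive nasality assimilation (vowel nasalisation): /u/ → [ũ] after /ɳ/; /e/ → [ẽ] after /ɴ/; /e/ → [ẽ] after /ɳ/ — a vowel is nasalised by an immediately preceding nasal consonant.
/i/ sits next to the nasal /m/ and is therefore nasalised to [ĩ].

[ɢɔmĩ]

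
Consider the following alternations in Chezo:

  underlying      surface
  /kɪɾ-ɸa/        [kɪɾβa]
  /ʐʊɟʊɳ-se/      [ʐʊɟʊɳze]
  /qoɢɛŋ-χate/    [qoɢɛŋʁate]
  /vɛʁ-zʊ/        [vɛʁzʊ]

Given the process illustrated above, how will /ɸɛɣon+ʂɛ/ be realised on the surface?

The data show progressive voicing assimilation: /ɸ/ → [β] after /ɾ/; /s/ → [z] after /ɳ/; /χ/ → [ʁ] after /ŋ/. In each pair only voicing changes, matching the preceding consonant, while place and manner stay constant.
No alternation appears in [vɛʁzʊ]: there the adjacent consonants already agree in voicing (/z/ and /ʁ/ are both voiced), so this form is consistent with the same rule.
/ʂ/ is a voiceless retroflex fricative. The preceding trigger /n/ is voiced, so /ʂ/ must become voiced as well.
The voiced retroflex fricative is [ʐ], so /ʂ/ → [ʐ].

[ɸɛɣonʐɛ]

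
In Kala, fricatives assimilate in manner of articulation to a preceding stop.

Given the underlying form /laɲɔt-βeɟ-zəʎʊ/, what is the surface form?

[laɲɔtbeɟdəʎʊ]

The rule targets /β/ (voiced bilabial fricative), which sits after the trigger /t/ (stop).
A voiced bilabial stop is [b], so the surface segment is [b].
At the second juncture, /z/ likewise becomes [d] adjacent to /ɟ/.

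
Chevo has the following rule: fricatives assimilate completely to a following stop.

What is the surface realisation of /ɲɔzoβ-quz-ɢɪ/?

/β/ is the segment targeted by the rule; it sits immediately before /q/, so it assimilates completely and surfaces as [q].
The same rule applies at the second boundary: /z/ → [ɢ] next to /ɢ/.

[ɲɔzoqquɢɢɪ]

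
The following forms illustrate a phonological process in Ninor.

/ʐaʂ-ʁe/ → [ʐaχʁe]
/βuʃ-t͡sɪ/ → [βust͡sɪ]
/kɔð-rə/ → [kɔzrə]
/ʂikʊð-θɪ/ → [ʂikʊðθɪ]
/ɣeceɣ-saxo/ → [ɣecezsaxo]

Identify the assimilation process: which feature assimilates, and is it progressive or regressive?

Comparing underlying and surface forms, /ʂ/ → [χ] is the alternation; the neighbouring /ʁ/ is constant.
The change retroflex → uvular matches the place of the following /ʁ/, identifying this as place assimilation.
Manner and voice are unchanged, so the assimilation is partial, not total.
The other alternating forms pattern the same way: /ʃ/ → [s] before /t͡s/ (postalveolar → alveolar, matching alveolar); /ð/ → [z] before /r/ (dental → alveolar, matching alveolar); /ɣ/ → [z] before /s/ (velar → alveolar, matching alveolar) — only place changes, and always toward the following segment.
Nothing changes in [ʂikʊðθɪ]: there the adjacent consonants already agree in place (/ð/ and /θ/ are both dental), so this form is consistent with the same rule.
Since the segment that changes precedes the conditioning segment, the assimilation is regressive.

regressive place assimilation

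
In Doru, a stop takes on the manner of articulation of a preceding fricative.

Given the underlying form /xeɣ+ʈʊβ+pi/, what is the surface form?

[xeɣʂʊβɸi]

/ʈ/ is a voiceless retroflex stop. The preceding trigger /ɣ/ is a fricative, so /ʈ/ must become a fricative as well.
A voiceless retroflex fricative is [ʂ], so the surface segment is [ʂ].
The same rule applies at the second boundary: /p/ → [ɸ] next to /β/.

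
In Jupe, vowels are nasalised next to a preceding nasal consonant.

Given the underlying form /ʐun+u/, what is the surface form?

[ʐunũ]

/u/ sits next to the nasal /n/ and is therefore nasalised to [ũ].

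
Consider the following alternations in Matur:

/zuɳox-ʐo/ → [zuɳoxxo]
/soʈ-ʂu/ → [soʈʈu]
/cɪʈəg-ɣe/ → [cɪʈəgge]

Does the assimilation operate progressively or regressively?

progressive

Comparing underlying and surface forms, /ʐ/ → [x] is the alternation; the neighbouring /x/ is constant.
The output [x] is identical to the trigger /x/ — every feature (place, manner, voicing) has been copied — so this is total assimilation.
The remaining alternations confirm this: /ʂ/ → [ʈ] after /ʈ/; /ɣ/ → [g] after /g/ — in each case the output is a copy of the preceding consonant.
The trigger is the preceding segment, so the direction is progressive (perseverative).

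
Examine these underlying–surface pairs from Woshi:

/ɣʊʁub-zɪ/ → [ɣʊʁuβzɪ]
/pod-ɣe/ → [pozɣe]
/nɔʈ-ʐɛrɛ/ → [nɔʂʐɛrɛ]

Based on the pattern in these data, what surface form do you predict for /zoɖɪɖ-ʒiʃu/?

The data show regressive manner assimilation: /b/ → [β] before /z/; /d/ → [z] before /ɣ/; /ʈ/ → [ʂ] before /ʐ/. In each pair only manner changes, matching the following consonant, while place and voice stay constant.
/ɖ/ is a voiced retroflex stop. The following trigger /ʒ/ is a fricative, so /ɖ/ must become a fricative as well.
The voiced retroflex fricative is [ʐ], so /ɖ/ → [ʐ].

[zoɖɪʐʒiʃu]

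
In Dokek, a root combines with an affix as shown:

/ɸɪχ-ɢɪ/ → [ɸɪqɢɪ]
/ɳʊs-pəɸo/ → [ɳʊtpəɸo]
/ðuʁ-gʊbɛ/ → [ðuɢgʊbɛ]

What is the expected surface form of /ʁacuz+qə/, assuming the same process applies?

[ʁacudqə]

The data show regressive manner assimilation: /χ/ → [q] before /ɢ/; /s/ → [t] before /p/; /ʁ/ → [ɢ] before /g/. In each pair only manner changes, matching the following consonant, while place and voice stay constant.
/z/ is a voiced alveolar fricative. The following trigger /q/ is a stop, so /z/ must become a stop as well.
The voiced alveolar stop is [d], so /z/ → [d].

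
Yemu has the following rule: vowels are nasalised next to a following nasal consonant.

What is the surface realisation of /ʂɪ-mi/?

/ɪ/ sits next to the nasal /m/ and is therefore nasalised to [ɪ̃].

[ʂɪ̃mi]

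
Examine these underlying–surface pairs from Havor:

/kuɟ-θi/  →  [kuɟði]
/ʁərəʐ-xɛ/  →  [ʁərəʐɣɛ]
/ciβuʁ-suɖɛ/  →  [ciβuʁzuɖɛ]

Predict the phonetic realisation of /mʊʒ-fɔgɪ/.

[mʊʒvɔgɪ]

The data show progressive voicing assimilation: /θ/ → [ð] after /ɟ/; /x/ → [ɣ] after /ʐ/; /s/ → [z] after /ʁ/. In each pair only voicing changes, matching the preceding consonant, while place and manner stay constant.
/f/ is a voiceless labiodental fricative. The preceding trigger /ʒ/ is voiced, so /f/ must become voiced as well.
Changing only its voicing to voiced gives [v] — the voiced labiodental fricative.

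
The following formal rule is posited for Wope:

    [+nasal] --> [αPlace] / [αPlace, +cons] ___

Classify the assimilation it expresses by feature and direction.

progressive place assimilation

The rule copies the place features (abbreviated [Place]) from the environment onto the target, so the assimilating feature is place.
Since the environment is written before the underscore, the trigger precedes the target; the direction is progressive.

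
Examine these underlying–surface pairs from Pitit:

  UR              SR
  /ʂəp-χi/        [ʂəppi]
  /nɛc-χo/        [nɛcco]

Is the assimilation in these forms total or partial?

total assimilation

Underlying /χ/ is realised as [p] next to /p/; /p/ itself does not change.
The output [p] is identical to the trigger /p/ — every feature (place, manner, voicing) has been copied — so this is total assimilation.
The remaining alternation confirms this: /χ/ → [c] after /c/ — in each case the output is a copy of the preceding consonant.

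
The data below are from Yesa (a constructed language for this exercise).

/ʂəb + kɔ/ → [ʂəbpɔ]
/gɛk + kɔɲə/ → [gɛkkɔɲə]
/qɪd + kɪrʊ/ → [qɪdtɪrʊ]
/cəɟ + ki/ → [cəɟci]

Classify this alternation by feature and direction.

Comparing underlying and surface forms, /k/ → [p] is the alternation; the neighbouring /b/ is constant.
The change velar → bilabial matches the place of the preceding /b/, identifying this as place assimilation.
Manner and voice are unchanged, so the assimilation is partial, not total.
The same holds elsewhere in the data: /k/ → [t] after /d/ (velar → alveolar, matching alveolar); /k/ → [c] after /ɟ/ (velar → palatal, matching palatal) — only place changes, and always toward the preceding segment.
No alternation appears in [gɛkkɔɲə]: there the adjacent consonants already agree in place (/k/ and /k/ are both velar), so this form is consistent with the same rule.
The trigger is the preceding segment, so the direction is progressive (perseverative).

progressive place assimilation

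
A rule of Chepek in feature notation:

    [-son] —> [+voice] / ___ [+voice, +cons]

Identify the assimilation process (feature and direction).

regressive voicing assimilation

The structural change is [+voice], and the conditioning segment [+voice, +cons] (a voiced consonant) is itself voiced, so the target comes to share the voicing of its neighbour — voicing assimilation.
Since the environment is written after the underscore, the trigger follows the target; the direction is regressive.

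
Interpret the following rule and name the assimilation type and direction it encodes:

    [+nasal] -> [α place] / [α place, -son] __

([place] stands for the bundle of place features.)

The rule copies the place features (abbreviated [place]) from the environment onto the target, so the assimilating feature is place.
Since the environment is written before the underscore, the trigger precedes the target; the direction is progressive.

progressive place assimilation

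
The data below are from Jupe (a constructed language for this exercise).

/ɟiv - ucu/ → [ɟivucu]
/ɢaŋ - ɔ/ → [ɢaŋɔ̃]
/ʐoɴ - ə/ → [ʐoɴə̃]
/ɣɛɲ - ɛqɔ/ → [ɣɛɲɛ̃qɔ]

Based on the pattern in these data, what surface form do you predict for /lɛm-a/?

[lɛmã]

The data show progressive nasality assimilation (vowel nasalisation): /ɔ/ → [ɔ̃] after /ŋ/; /ə/ → [ə̃] after /ɴ/; /ɛ/ → [ɛ̃] after /ɲ/ — a vowel is nasalised by an immediately preceding nasal consonant.
No change occurs in [ɟivucu] because the vowel at the boundary is adjacent to an oral consonant, not a nasal (/u/ next to /v/).
/a/ sits next to the nasal /m/ and is therefore nasalised to [ã].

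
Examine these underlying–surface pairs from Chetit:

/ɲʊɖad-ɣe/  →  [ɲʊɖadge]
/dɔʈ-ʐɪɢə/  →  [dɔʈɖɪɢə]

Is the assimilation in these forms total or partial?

Underlying /ɣ/ is realised as [g] next to /d/; /d/ itself does not change.
The change fricative → stop matches the manner of the preceding /d/, identifying this as manner assimilation.
Place and voice are unchanged, so the assimilation is partial, not total.
The other alternating form patterns the same way: /ʐ/ → [ɖ] after /ʈ/ (fricative → stop, matching a stop) — only manner changes, and always toward the preceding segment.

partial assimilation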